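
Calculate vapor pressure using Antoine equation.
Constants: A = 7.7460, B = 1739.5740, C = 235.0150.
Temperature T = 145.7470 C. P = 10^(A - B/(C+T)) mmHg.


C+T = 380.7620
B/(C+T) = 4.5687
log10(P) = 7.7460 - 4.5687 = 3.1773
P = 10^3.1773 = 1504.3021 mmHg

1504.3021 mmHg


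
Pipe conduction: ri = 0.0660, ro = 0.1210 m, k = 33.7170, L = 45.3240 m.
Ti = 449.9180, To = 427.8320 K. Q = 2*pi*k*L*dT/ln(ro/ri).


dT = 22.0860 K
ln(ro/ri) = 0.6061
Q = 2*pi*33.7170*45.3240*22.0860 / 0.6061 = 349867.9458 W

349867.9458 W


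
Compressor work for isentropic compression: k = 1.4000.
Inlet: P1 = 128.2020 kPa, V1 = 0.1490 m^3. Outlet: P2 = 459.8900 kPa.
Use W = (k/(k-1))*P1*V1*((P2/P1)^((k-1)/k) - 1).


(k-1)/k = 0.2857
(P2/P1)^exp = 1.4405
W = 3.5000 * 128.2020 * 0.1490 * (1.4405 - 1) = 29.4483 kJ

29.4483 kJ


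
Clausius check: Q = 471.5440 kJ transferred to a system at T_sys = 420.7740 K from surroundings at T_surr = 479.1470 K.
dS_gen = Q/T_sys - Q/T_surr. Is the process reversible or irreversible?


dS_sys = 471.5440/420.7740 = 1.1207 kJ/K
dS_surr = -471.5440/479.1470 = -0.9841 kJ/K
dS_gen = 1.1207 - 0.9841 = 0.1365 kJ/K (irreversible)

dS_gen = 0.1365 kJ/K, irreversible


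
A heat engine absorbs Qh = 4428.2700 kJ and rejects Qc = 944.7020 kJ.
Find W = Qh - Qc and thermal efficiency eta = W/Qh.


W = 4428.2700 - 944.7020 = 3483.5680 kJ
eta = 3483.5680 / 4428.2700 = 0.7867 = 78.6666%

W = 3483.5680 kJ, eta = 78.6666%


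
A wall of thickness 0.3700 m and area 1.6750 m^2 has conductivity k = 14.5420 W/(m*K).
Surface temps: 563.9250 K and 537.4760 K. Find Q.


dT = 26.4490 K
Q = 14.5420 * 1.6750 * 26.4490 / 0.3700 = 1741.1913 W

1741.1913 W


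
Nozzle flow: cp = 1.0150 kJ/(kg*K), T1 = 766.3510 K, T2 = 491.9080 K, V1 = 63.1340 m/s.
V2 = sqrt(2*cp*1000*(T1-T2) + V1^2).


dT = 274.4430 K
2*cp*1000*dT = 557119.2900
V1^2 = 3985.9020
V2 = sqrt(561105.1920) = 749.0696 m/s

749.0696 m/s


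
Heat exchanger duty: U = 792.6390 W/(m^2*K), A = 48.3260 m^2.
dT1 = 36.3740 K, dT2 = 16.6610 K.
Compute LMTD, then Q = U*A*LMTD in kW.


LMTD = 25.2477 K
Q = 792.6390 * 48.3260 * 25.2477 = 967115.4913 W = 967.1155 kW

967.1155 kW


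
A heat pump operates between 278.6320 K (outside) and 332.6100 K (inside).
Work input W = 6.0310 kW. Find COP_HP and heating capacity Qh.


COP = 332.6100 / 53.9780 = 6.1620
Qh = 6.1620 * 6.0310 = 37.1627 kW

COP = 6.1620, Qh = 37.1627 kW


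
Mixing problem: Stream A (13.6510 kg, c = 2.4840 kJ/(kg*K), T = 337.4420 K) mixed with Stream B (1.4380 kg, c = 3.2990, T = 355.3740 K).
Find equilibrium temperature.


num = 13128.2299
den = 38.6530
Tf = 339.6428 K

339.6428 K


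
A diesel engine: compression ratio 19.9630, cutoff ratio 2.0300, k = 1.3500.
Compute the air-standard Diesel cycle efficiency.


r^(k-1) = 2.8515
rc^k = 2.6009
eta = 0.5963 = 59.6255%

59.6255%


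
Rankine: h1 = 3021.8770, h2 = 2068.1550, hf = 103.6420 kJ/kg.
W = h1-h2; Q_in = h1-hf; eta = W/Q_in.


W = 953.7220 kJ/kg
Q_in = 2918.2350 kJ/kg
eta = 0.3268 = 32.6815%

eta = 32.6815%


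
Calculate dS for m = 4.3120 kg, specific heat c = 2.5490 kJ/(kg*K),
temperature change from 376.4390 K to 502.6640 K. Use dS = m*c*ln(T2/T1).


T2/T1 = 1.3353
ln(T2/T1) = 0.2892
dS = 4.3120 * 2.5490 * 0.2892 = 3.1783 kJ/K

3.1783 kJ/K


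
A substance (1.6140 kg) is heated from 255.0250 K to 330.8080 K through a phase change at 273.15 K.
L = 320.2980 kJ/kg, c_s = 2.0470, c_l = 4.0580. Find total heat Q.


Q1 (sensible, solid) = 1.6140 * 2.0470 * 18.1250 = 59.8824 kJ
Q2 (latent) = 1.6140 * 320.2980 = 516.9610 kJ
Q3 (sensible, liquid) = 1.6140 * 4.0580 * 57.6580 = 377.6375 kJ
Q_total = 954.4809 kJ

954.4809 kJ


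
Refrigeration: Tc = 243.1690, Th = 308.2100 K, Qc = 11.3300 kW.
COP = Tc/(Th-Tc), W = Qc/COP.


COP = 243.1690 / 65.0410 = 3.7387
W = 11.3300 / 3.7387 = 3.0305 kW

COP = 3.7387, W = 3.0305 kW


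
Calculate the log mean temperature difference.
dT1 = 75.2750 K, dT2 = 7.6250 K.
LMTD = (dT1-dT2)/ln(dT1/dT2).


dT1/dT2 = 9.8721
ln(dT1/dT2) = 2.2897
LMTD = 67.6500 / 2.2897 = 29.5452 K

29.5452 K


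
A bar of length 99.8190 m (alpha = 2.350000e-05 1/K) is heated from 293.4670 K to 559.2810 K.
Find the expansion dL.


dT = 265.8140 K
dL = 2.350000e-05 * 99.8190 * 265.8140 = 0.623532 m
L_final = 100.442532 m

dL = 0.623532 m


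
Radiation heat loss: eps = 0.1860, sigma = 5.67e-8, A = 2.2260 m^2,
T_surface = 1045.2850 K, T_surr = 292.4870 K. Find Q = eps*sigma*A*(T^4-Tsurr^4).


T^4 = 1.1938e+12
Tsurr^4 = 7.3186e+09
Q = 0.1860 * 5.67e-8 * 2.2260 * 1.1865e+12 = 27854.1206 W

27854.1206 W


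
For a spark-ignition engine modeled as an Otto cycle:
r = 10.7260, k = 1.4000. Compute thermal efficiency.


r^(k-1) = 2.5833
eta = 1 - 1/2.5833 = 0.6129 = 61.2898%

61.2898%


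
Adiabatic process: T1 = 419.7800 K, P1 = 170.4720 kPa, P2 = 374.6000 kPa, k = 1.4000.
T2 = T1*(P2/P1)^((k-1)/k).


(k-1)/k = 0.2857
(P2/P1)^exp = 1.2522
T2 = 419.7800 * 1.2522 = 525.6681 K

525.6681 K


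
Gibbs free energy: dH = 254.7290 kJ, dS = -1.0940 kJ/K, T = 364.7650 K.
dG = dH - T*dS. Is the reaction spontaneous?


T*dS = 364.7650 * -1.0940 = -399.0529 kJ
dG = 254.7290 + 399.0529 = 653.7819 kJ (non-spontaneous)

dG = 653.7819 kJ, non-spontaneous


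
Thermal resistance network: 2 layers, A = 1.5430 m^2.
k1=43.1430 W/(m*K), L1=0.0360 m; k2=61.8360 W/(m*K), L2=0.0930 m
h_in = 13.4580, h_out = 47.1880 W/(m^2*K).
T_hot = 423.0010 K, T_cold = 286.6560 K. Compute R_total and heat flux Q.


R_conv_in = 1/(13.4580*1.5430) = 0.0482
R_1 = 0.0360/(43.1430*1.5430) = 0.0005
R_2 = 0.0930/(61.8360*1.5430) = 0.0010
R_conv_out = 1/(47.1880*1.5430) = 0.0137
R_total = 0.0634 K/W
Q = 136.3450 / 0.0634 = 2150.3479 W

R_total = 0.0634 K/W, Q = 2150.3479 W


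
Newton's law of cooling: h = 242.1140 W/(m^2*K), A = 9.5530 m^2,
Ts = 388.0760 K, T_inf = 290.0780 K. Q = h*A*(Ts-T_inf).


dT = 97.9980 K
Q = 242.1140 * 9.5530 * 97.9980 = 226661.0483 W

226661.0483 W


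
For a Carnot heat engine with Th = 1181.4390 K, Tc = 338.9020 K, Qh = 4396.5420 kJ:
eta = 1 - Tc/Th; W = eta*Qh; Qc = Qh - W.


eta = 1 - 338.9020/1181.4390 = 0.7131
W = 0.7131 * 4396.5420 = 3135.3708 kJ
Qc = 4396.5420 - 3135.3708 = 1261.1712 kJ

eta = 71.3145%, W = 3135.3708 kJ, Qc = 1261.1712 kJ


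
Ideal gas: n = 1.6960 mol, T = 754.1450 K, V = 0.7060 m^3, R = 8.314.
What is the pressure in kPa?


P = nRT/V = 1.6960 * 8.314 * 754.1450 / 0.7060
= 10633.8548 / 0.7060 = 15062.1172 Pa = 15.0621 kPa

15.0621 kPa


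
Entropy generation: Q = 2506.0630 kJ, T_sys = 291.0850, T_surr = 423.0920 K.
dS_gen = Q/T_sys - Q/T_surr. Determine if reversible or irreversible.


dS_sys = 2506.0630/291.0850 = 8.6094 kJ/K
dS_surr = -2506.0630/423.0920 = -5.9232 kJ/K
dS_gen = 8.6094 - 5.9232 = 2.6862 kJ/K (irreversible)

dS_gen = 2.6862 kJ/K, irreversible


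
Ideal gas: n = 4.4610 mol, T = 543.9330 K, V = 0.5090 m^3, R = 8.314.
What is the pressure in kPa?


P = nRT/V = 4.4610 * 8.314 * 543.9330 / 0.5090
= 20173.7972 / 0.5090 = 39634.1792 Pa = 39.6342 kPa

39.6342 kPa


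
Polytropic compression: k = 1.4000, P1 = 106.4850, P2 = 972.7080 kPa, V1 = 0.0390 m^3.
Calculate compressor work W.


(k-1)/k = 0.2857
(P2/P1)^exp = 1.8814
W = 3.5000 * 106.4850 * 0.0390 * (1.8814 - 1) = 12.8115 kJ

12.8115 kJ


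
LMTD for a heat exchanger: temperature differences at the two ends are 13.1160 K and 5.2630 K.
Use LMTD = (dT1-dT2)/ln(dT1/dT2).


dT1/dT2 = 2.4921
ln(dT1/dT2) = 0.9131
LMTD = 7.8530 / 0.9131 = 8.6001 K

8.6001 K


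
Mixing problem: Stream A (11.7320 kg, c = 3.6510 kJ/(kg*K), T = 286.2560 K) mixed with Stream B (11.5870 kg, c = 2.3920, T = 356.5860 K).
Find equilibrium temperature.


num = 22144.5302
den = 70.5496
Tf = 313.8858 K

313.8858 K


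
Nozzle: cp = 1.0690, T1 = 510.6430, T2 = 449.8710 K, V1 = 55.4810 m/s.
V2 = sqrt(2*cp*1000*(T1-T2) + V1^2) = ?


dT = 60.7720 K
2*cp*1000*dT = 129930.5360
V1^2 = 3078.1414
V2 = sqrt(133008.6774) = 364.7035 m/s

364.7035 m/s


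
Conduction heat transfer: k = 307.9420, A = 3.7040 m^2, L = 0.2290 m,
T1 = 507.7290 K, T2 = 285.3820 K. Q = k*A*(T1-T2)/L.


dT = 222.3470 K
Q = 307.9420 * 3.7040 * 222.3470 / 0.2290 = 1107479.4998 W

1107479.4998 W


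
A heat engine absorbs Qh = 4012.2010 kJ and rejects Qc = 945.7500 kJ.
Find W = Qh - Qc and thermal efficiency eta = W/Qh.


W = 4012.2010 - 945.7500 = 3066.4510 kJ
eta = 3066.4510 / 4012.2010 = 0.7643 = 76.4282%

W = 3066.4510 kJ, eta = 76.4282%


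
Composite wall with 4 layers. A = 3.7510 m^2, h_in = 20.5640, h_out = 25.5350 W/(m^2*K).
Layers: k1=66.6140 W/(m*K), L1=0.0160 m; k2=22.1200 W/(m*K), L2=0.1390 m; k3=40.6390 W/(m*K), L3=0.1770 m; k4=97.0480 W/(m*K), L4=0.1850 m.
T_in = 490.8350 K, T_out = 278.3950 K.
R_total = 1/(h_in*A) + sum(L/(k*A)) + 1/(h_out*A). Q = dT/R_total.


R_conv_in = 1/(20.5640*3.7510) = 0.0130
R_1 = 0.0160/(66.6140*3.7510) = 6.4034e-05
R_2 = 0.1390/(22.1200*3.7510) = 0.0017
R_3 = 0.1770/(40.6390*3.7510) = 0.0012
R_4 = 0.1850/(97.0480*3.7510) = 0.0005
R_conv_out = 1/(25.5350*3.7510) = 0.0104
R_total = 0.0268 K/W
Q = 212.4400 / 0.0268 = 7922.9567 W

R_total = 0.0268 K/W, Q = 7922.9567 W


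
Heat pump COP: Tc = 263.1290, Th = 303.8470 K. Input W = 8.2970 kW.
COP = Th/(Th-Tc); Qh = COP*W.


COP = 303.8470 / 40.7180 = 7.4622
Qh = 7.4622 * 8.2970 = 61.9141 kW

COP = 7.4622, Qh = 61.9141 kW


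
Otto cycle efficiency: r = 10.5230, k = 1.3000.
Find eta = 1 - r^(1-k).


r^(k-1) = 2.0260
eta = 1 - 1/2.0260 = 0.5064 = 50.6419%

50.6419%


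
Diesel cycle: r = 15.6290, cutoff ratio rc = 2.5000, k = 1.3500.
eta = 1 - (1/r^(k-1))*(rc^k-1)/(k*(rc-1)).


r^(k-1) = 2.6174
rc^k = 3.4452
eta = 0.5387 = 53.8661%

53.8661%


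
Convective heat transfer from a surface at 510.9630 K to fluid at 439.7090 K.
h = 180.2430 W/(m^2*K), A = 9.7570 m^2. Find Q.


dT = 71.2540 K
Q = 180.2430 * 9.7570 * 71.2540 = 125309.4898 W

125309.4898 W


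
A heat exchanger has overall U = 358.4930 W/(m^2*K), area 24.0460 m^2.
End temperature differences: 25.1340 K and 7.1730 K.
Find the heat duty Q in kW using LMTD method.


LMTD = 14.3241 K
Q = 358.4930 * 24.0460 * 14.3241 = 123478.6826 W = 123.4787 kW

123.4787 kW


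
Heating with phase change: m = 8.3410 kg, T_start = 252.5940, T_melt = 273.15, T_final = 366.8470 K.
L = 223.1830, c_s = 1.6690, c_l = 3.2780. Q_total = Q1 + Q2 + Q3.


Q1 (sensible, solid) = 8.3410 * 1.6690 * 20.5560 = 286.1627 kJ
Q2 (latent) = 8.3410 * 223.1830 = 1861.5694 kJ
Q3 (sensible, liquid) = 8.3410 * 3.2780 * 93.6970 = 2561.8444 kJ
Q_total = 4709.5766 kJ

4709.5766 kJ


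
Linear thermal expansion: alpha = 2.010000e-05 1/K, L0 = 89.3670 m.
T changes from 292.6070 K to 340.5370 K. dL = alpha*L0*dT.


dT = 47.9300 K
dL = 2.010000e-05 * 89.3670 * 47.9300 = 0.086096 m
L_final = 89.453096 m

dL = 0.086096 m


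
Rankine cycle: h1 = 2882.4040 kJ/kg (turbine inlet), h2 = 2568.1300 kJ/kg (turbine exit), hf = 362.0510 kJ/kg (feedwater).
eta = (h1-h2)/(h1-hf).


W = 314.2740 kJ/kg
Q_in = 2520.3530 kJ/kg
eta = 0.1247 = 12.4694%

eta = 12.4694%


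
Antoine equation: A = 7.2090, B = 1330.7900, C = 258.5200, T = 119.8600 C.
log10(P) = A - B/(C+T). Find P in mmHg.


C+T = 378.3800
B/(C+T) = 3.5171
log10(P) = 7.2090 - 3.5171 = 3.6919
P = 10^3.6919 = 4919.5708 mmHg

4919.5708 mmHg


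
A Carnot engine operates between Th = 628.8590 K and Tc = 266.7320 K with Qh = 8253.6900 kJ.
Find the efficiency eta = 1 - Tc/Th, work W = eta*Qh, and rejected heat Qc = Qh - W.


eta = 1 - 266.7320/628.8590 = 0.5758
W = 0.5758 * 8253.6900 = 4752.8683 kJ
Qc = 8253.6900 - 4752.8683 = 3500.8217 kJ

eta = 57.5848%, W = 4752.8683 kJ, Qc = 3500.8217 kJ


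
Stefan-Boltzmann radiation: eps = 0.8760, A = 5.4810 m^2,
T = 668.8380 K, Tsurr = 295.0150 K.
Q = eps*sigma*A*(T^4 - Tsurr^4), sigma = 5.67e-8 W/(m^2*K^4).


T^4 = 2.0012e+11
Tsurr^4 = 7.5749e+09
Q = 0.8760 * 5.67e-8 * 5.4810 * 1.9254e+11 = 52417.0357 W

52417.0357 W


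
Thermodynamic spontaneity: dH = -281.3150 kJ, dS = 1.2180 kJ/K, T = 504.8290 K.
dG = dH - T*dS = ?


T*dS = 504.8290 * 1.2180 = 614.8817 kJ
dG = -281.3150 - 614.8817 = -896.1967 kJ (spontaneous)

dG = -896.1967 kJ, spontaneous


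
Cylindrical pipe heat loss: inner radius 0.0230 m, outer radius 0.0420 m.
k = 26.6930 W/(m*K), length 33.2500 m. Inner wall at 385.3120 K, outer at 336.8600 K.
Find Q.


dT = 48.4520 K
ln(ro/ri) = 0.6022
Q = 2*pi*26.6930*33.2500*48.4520 / 0.6022 = 448701.5828 W

448701.5828 W


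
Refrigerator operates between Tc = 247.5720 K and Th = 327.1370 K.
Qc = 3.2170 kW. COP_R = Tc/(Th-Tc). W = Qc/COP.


COP = 247.5720 / 79.5650 = 3.1116
W = 3.2170 / 3.1116 = 1.0339 kW

COP = 3.1116, W = 1.0339 kW


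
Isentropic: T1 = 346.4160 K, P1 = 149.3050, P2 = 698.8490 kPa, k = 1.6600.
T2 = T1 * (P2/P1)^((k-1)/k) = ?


(k-1)/k = 0.3976
(P2/P1)^exp = 1.8472
T2 = 346.4160 * 1.8472 = 639.8915 K

639.8915 K


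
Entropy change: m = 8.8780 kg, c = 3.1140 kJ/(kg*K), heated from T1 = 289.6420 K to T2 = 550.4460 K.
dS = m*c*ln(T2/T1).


T2/T1 = 1.9004
ln(T2/T1) = 0.6421
dS = 8.8780 * 3.1140 * 0.6421 = 17.7511 kJ/K

17.7511 kJ/K


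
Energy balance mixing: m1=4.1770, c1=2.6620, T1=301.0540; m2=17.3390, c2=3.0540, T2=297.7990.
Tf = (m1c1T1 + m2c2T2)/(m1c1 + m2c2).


num = 19116.9134
den = 64.0725
Tf = 298.3639 K

298.3639 K


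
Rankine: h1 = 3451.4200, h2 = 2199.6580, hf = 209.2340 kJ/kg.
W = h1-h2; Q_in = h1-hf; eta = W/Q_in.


W = 1251.7620 kJ/kg
Q_in = 3242.1860 kJ/kg
eta = 0.3861 = 38.6086%

eta = 38.6086%


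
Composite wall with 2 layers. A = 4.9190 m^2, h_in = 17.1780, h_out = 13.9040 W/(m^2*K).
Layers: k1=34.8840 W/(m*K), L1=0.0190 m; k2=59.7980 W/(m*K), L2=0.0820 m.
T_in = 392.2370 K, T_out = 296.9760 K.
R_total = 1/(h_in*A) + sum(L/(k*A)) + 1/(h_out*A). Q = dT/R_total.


R_conv_in = 1/(17.1780*4.9190) = 0.0118
R_1 = 0.0190/(34.8840*4.9190) = 0.0001
R_2 = 0.0820/(59.7980*4.9190) = 0.0003
R_conv_out = 1/(13.9040*4.9190) = 0.0146
R_total = 0.0268 K/W
Q = 95.2610 / 0.0268 = 3548.5260 W

R_total = 0.0268 K/W, Q = 3548.5260 W


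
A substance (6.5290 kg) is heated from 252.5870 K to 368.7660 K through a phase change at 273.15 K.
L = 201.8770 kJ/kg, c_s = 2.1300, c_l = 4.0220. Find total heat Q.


Q1 (sensible, solid) = 6.5290 * 2.1300 * 20.5630 = 285.9649 kJ
Q2 (latent) = 6.5290 * 201.8770 = 1318.0549 kJ
Q3 (sensible, liquid) = 6.5290 * 4.0220 * 95.6160 = 2510.8415 kJ
Q_total = 4114.8614 kJ

4114.8614 kJ


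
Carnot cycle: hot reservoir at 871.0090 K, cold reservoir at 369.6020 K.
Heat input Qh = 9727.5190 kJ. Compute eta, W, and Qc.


eta = 1 - 369.6020/871.0090 = 0.5757
W = 0.5757 * 9727.5190 = 5599.7655 kJ
Qc = 9727.5190 - 5599.7655 = 4127.7535 kJ

eta = 57.5662%, W = 5599.7655 kJ, Qc = 4127.7535 kJ


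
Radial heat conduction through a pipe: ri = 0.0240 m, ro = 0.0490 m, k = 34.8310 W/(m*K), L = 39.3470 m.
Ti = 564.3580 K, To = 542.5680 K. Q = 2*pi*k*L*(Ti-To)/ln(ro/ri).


dT = 21.7900 K
ln(ro/ri) = 0.7138
Q = 2*pi*34.8310*39.3470*21.7900 / 0.7138 = 262880.5931 W

262880.5931 W


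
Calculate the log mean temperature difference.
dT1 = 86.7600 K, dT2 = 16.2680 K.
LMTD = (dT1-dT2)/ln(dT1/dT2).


dT1/dT2 = 5.3332
ln(dT1/dT2) = 1.6739
LMTD = 70.4920 / 1.6739 = 42.1113 K

42.1113 K


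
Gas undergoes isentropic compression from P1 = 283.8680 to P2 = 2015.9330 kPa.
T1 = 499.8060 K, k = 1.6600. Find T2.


(k-1)/k = 0.3976
(P2/P1)^exp = 2.1802
T2 = 499.8060 * 2.1802 = 1089.6672 K

1089.6672 K


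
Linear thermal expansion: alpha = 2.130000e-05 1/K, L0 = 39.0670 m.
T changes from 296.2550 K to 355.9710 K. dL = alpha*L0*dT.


dT = 59.7160 K
dL = 2.130000e-05 * 39.0670 * 59.7160 = 0.049691 m
L_final = 39.116691 m

dL = 0.049691 m


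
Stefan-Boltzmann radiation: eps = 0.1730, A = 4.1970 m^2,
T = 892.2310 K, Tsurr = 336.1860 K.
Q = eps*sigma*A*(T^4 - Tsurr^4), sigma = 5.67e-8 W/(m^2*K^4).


T^4 = 6.3374e+11
Tsurr^4 = 1.2774e+10
Q = 0.1730 * 5.67e-8 * 4.1970 * 6.2096e+11 = 25564.3174 W

25564.3174 W


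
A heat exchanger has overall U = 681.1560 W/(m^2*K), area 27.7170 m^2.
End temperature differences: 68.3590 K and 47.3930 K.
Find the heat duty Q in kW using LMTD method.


LMTD = 57.2374 K
Q = 681.1560 * 27.7170 * 57.2374 = 1080620.0539 W = 1080.6201 kW

1080.6201 kW


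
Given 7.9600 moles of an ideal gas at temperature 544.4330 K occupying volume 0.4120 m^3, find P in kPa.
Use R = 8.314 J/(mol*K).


P = nRT/V = 7.9600 * 8.314 * 544.4330 / 0.4120
= 36030.2711 / 0.4120 = 87452.1142 Pa = 87.4521 kPa

87.4521 kPa


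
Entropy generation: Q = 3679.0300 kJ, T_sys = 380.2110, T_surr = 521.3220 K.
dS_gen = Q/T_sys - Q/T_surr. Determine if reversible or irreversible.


dS_sys = 3679.0300/380.2110 = 9.6763 kJ/K
dS_surr = -3679.0300/521.3220 = -7.0571 kJ/K
dS_gen = 9.6763 - 7.0571 = 2.6192 kJ/K (irreversible)

dS_gen = 2.6192 kJ/K, irreversible


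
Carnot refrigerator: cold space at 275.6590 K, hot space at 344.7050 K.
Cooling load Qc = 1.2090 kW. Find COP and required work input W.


COP = 275.6590 / 69.0460 = 3.9924
W = 1.2090 / 3.9924 = 0.3028 kW

COP = 3.9924, W = 0.3028 kW


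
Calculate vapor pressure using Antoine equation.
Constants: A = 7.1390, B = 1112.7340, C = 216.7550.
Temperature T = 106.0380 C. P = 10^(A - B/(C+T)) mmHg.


C+T = 322.7930
B/(C+T) = 3.4472
log10(P) = 7.1390 - 3.4472 = 3.6918
P = 10^3.6918 = 4918.0608 mmHg

4918.0608 mmHg


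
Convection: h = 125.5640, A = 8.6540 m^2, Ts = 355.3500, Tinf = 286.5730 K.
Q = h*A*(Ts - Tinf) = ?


dT = 68.7770 K
Q = 125.5640 * 8.6540 * 68.7770 = 74735.2104 W

74735.2104 W


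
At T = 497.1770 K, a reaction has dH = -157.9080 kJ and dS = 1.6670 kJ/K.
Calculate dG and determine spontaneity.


T*dS = 497.1770 * 1.6670 = 828.7941 kJ
dG = -157.9080 - 828.7941 = -986.7021 kJ (spontaneous)

dG = -986.7021 kJ, spontaneous


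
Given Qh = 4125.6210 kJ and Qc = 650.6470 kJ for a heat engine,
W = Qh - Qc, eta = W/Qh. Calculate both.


W = 4125.6210 - 650.6470 = 3474.9740 kJ
eta = 3474.9740 / 4125.6210 = 0.8423 = 84.2291%

W = 3474.9740 kJ, eta = 84.2291%


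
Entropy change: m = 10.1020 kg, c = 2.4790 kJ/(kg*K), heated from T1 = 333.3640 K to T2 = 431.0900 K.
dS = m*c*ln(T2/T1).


T2/T1 = 1.2932
ln(T2/T1) = 0.2571
dS = 10.1020 * 2.4790 * 0.2571 = 6.4381 kJ/K

6.4381 kJ/K


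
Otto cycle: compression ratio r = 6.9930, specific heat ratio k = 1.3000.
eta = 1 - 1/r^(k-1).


r^(k-1) = 1.7923
eta = 1 - 1/1.7923 = 0.4420 = 44.2043%

44.2043%


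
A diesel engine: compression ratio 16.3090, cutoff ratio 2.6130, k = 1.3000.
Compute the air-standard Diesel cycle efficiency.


r^(k-1) = 2.3106
rc^k = 3.4856
eta = 0.4870 = 48.6984%

48.6984%


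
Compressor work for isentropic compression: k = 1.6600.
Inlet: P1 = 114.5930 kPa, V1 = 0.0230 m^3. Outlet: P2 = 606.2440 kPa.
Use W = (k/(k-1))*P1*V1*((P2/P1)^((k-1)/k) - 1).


(k-1)/k = 0.3976
(P2/P1)^exp = 1.9393
W = 2.5152 * 114.5930 * 0.0230 * (1.9393 - 1) = 6.2269 kJ

6.2269 kJ


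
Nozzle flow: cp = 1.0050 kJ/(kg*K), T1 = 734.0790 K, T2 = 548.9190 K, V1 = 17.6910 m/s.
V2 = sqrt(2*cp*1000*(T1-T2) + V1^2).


dT = 185.1600 K
2*cp*1000*dT = 372171.6000
V1^2 = 312.9715
V2 = sqrt(372484.5715) = 610.3151 m/s

610.3151 m/s


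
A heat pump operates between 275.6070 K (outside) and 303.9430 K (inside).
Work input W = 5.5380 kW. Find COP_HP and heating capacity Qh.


COP = 303.9430 / 28.3360 = 10.7264
Qh = 10.7264 * 5.5380 = 59.4028 kW

COP = 10.7264, Qh = 59.4028 kW


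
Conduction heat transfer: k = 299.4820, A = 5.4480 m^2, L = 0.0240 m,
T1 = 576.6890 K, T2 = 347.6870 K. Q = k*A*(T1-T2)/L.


dT = 229.0020 K
Q = 299.4820 * 5.4480 * 229.0020 / 0.0240 = 1.5568e+07 W

1.5568e+07 W


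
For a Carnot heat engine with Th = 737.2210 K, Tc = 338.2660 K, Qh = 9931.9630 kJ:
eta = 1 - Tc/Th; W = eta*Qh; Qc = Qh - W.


eta = 1 - 338.2660/737.2210 = 0.5412
W = 0.5412 * 9931.9630 = 5374.7876 kJ
Qc = 9931.9630 - 5374.7876 = 4557.1754 kJ

eta = 54.1161%, W = 5374.7876 kJ, Qc = 4557.1754 kJ


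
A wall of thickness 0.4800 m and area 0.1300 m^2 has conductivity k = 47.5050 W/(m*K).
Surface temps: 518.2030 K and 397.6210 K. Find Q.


dT = 120.5820 K
Q = 47.5050 * 0.1300 * 120.5820 / 0.4800 = 1551.4005 W

1551.4005 W


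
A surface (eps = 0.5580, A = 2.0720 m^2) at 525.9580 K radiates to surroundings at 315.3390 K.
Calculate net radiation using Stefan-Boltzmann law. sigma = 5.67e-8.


T^4 = 7.6525e+10
Tsurr^4 = 9.8881e+09
Q = 0.5580 * 5.67e-8 * 2.0720 * 6.6637e+10 = 4368.4077 W

4368.4077 W


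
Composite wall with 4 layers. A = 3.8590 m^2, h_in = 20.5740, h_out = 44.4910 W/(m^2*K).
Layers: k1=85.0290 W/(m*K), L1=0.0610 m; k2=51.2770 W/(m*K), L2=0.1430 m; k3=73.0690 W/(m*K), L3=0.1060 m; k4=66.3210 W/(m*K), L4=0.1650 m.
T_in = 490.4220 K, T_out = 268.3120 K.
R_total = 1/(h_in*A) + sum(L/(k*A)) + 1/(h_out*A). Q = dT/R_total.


R_conv_in = 1/(20.5740*3.8590) = 0.0126
R_1 = 0.0610/(85.0290*3.8590) = 0.0002
R_2 = 0.1430/(51.2770*3.8590) = 0.0007
R_3 = 0.1060/(73.0690*3.8590) = 0.0004
R_4 = 0.1650/(66.3210*3.8590) = 0.0006
R_conv_out = 1/(44.4910*3.8590) = 0.0058
R_total = 0.0203 K/W
Q = 222.1100 / 0.0203 = 10915.1076 W

R_total = 0.0203 K/W, Q = 10915.1076 W


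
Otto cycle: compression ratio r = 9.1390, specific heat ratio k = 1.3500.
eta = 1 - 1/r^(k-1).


r^(k-1) = 2.1693
eta = 1 - 1/2.1693 = 0.5390 = 53.9016%

53.9016%


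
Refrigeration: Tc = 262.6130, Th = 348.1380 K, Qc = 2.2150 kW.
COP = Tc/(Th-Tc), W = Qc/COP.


COP = 262.6130 / 85.5250 = 3.0706
W = 2.2150 / 3.0706 = 0.7214 kW

COP = 3.0706, W = 0.7214 kW


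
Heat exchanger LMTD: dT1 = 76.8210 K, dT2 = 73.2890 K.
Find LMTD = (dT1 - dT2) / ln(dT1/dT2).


dT1/dT2 = 1.0482
ln(dT1/dT2) = 0.0471
LMTD = 3.5320 / 0.0471 = 75.0411 K

75.0411 K


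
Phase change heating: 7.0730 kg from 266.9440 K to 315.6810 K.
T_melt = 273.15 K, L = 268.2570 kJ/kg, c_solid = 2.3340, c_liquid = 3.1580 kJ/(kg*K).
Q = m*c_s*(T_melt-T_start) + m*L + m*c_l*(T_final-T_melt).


Q1 (sensible, solid) = 7.0730 * 2.3340 * 6.2060 = 102.4510 kJ
Q2 (latent) = 7.0730 * 268.2570 = 1897.3818 kJ
Q3 (sensible, liquid) = 7.0730 * 3.1580 * 42.5310 = 949.9951 kJ
Q_total = 2949.8279 kJ

2949.8279 kJ


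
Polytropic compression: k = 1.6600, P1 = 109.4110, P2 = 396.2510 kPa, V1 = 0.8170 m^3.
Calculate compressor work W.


(k-1)/k = 0.3976
(P2/P1)^exp = 1.6681
W = 2.5152 * 109.4110 * 0.8170 * (1.6681 - 1) = 150.2021 kJ

150.2021 kJ


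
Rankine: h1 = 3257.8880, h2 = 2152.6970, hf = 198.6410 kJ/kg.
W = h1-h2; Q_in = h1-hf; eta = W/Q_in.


W = 1105.1910 kJ/kg
Q_in = 3059.2470 kJ/kg
eta = 0.3613 = 36.1262%

eta = 36.1262%


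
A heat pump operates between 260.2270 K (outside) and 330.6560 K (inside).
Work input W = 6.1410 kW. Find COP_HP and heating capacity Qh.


COP = 330.6560 / 70.4290 = 4.6949
Qh = 4.6949 * 6.1410 = 28.8313 kW

COP = 4.6949, Qh = 28.8313 kW


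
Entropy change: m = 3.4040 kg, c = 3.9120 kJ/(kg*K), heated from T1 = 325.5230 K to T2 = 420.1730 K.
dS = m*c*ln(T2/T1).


T2/T1 = 1.2908
ln(T2/T1) = 0.2552
dS = 3.4040 * 3.9120 * 0.2552 = 3.3988 kJ/K

3.3988 kJ/K


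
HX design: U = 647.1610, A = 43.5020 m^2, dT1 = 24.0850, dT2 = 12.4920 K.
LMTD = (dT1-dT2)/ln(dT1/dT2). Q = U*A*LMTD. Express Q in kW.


LMTD = 17.6588 K
Q = 647.1610 * 43.5020 * 17.6588 = 497143.9255 W = 497.1439 kW

497.1439 kW


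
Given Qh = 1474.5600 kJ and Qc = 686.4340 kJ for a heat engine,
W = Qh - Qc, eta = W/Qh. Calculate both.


W = 1474.5600 - 686.4340 = 788.1260 kJ
eta = 788.1260 / 1474.5600 = 0.5345 = 53.4482%

W = 788.1260 kJ, eta = 53.4482%


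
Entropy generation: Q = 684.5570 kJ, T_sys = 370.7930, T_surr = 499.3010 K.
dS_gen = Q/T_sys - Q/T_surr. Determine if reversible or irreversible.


dS_sys = 684.5570/370.7930 = 1.8462 kJ/K
dS_surr = -684.5570/499.3010 = -1.3710 kJ/K
dS_gen = 1.8462 - 1.3710 = 0.4752 kJ/K (irreversible)

dS_gen = 0.4752 kJ/K, irreversible


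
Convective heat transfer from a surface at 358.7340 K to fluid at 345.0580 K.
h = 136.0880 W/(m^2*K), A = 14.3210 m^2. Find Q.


dT = 13.6760 K
Q = 136.0880 * 14.3210 * 13.6760 = 26653.3786 W

26653.3786 W


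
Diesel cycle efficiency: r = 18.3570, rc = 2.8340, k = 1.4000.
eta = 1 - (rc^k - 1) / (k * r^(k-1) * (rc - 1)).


r^(k-1) = 3.2027
rc^k = 4.2989
eta = 0.5988 = 59.8834%

59.8834%


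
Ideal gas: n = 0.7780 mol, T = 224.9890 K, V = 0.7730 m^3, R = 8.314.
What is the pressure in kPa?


P = nRT/V = 0.7780 * 8.314 * 224.9890 / 0.7730
= 1455.2945 / 0.7730 = 1882.6579 Pa = 1.8827 kPa

1.8827 kPa


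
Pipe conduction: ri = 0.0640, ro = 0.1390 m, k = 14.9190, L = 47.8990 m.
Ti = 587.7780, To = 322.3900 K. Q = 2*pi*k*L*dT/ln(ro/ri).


dT = 265.3880 K
ln(ro/ri) = 0.7756
Q = 2*pi*14.9190*47.8990*265.3880 / 0.7756 = 1536365.8095 W

1536365.8095 W


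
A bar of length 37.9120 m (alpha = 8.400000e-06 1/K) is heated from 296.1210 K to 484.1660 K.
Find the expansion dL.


dT = 188.0450 K
dL = 8.400000e-06 * 37.9120 * 188.0450 = 0.059885 m
L_final = 37.971885 m

dL = 0.059885 m


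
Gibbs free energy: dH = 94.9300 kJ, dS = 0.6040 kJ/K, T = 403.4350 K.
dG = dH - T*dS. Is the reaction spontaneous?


T*dS = 403.4350 * 0.6040 = 243.6747 kJ
dG = 94.9300 - 243.6747 = -148.7447 kJ (spontaneous)

dG = -148.7447 kJ, spontaneous


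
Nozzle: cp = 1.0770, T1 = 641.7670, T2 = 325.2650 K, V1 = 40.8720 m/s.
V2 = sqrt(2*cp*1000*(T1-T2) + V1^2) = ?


dT = 316.5020 K
2*cp*1000*dT = 681745.3080
V1^2 = 1670.5204
V2 = sqrt(683415.8284) = 826.6897 m/s

826.6897 m/s


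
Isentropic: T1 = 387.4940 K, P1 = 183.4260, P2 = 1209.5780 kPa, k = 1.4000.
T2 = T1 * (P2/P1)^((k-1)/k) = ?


(k-1)/k = 0.2857
(P2/P1)^exp = 1.7142
T2 = 387.4940 * 1.7142 = 664.2238 K

664.2238 K


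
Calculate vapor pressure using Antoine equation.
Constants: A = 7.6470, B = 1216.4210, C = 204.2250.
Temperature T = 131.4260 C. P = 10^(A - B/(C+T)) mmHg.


C+T = 335.6510
B/(C+T) = 3.6241
log10(P) = 7.6470 - 3.6241 = 4.0229
P = 10^4.0229 = 10542.2940 mmHg

10542.2940 mmHg


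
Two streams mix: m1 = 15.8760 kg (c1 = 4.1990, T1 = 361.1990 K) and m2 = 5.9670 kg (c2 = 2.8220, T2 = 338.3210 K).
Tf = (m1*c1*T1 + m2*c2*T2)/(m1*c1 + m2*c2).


num = 29775.6707
den = 83.5022
Tf = 356.5855 K

356.5855 K


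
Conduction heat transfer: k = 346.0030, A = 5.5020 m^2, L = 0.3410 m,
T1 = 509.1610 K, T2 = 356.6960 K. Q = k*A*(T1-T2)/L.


dT = 152.4650 K
Q = 346.0030 * 5.5020 * 152.4650 / 0.3410 = 851169.8457 W

851169.8457 W


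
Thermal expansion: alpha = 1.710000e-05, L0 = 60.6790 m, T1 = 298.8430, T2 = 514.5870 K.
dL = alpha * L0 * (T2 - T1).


dT = 215.7440 K
dL = 1.710000e-05 * 60.6790 * 215.7440 = 0.223858 m
L_final = 60.902858 m

dL = 0.223858 m


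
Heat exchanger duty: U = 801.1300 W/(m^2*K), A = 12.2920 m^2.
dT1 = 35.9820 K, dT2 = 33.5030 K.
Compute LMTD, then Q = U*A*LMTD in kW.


LMTD = 34.7278 K
Q = 801.1300 * 12.2920 * 34.7278 = 341981.2142 W = 341.9812 kW

341.9812 kW


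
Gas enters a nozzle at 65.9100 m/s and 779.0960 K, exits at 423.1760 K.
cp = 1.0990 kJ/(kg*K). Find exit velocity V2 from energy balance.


dT = 355.9200 K
2*cp*1000*dT = 782312.1600
V1^2 = 4344.1281
V2 = sqrt(786656.2881) = 886.9365 m/s

886.9365 m/s


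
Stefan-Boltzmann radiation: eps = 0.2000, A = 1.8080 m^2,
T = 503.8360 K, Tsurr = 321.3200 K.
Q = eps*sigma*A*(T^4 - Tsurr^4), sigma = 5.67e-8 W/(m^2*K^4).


T^4 = 6.4440e+10
Tsurr^4 = 1.0660e+10
Q = 0.2000 * 5.67e-8 * 1.8080 * 5.3780e+10 = 1102.6432 W

1102.6432 W


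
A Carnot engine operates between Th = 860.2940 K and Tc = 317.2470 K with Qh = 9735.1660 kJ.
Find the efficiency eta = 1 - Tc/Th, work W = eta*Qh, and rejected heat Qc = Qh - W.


eta = 1 - 317.2470/860.2940 = 0.6312
W = 0.6312 * 9735.1660 = 6145.1698 kJ
Qc = 9735.1660 - 6145.1698 = 3589.9962 kJ

eta = 63.1234%, W = 6145.1698 kJ, Qc = 3589.9962 kJ


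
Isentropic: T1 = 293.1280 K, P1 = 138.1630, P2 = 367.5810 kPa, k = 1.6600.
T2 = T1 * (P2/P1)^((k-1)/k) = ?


(k-1)/k = 0.3976
(P2/P1)^exp = 1.4756
T2 = 293.1280 * 1.4756 = 432.5316 K

432.5316 K


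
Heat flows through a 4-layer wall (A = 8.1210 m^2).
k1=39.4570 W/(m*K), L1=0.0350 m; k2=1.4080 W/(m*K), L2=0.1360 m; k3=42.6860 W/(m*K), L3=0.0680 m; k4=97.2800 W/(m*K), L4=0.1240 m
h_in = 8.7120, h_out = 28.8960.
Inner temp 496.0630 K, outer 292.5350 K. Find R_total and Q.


R_conv_in = 1/(8.7120*8.1210) = 0.0141
R_1 = 0.0350/(39.4570*8.1210) = 0.0001
R_2 = 0.1360/(1.4080*8.1210) = 0.0119
R_3 = 0.0680/(42.6860*8.1210) = 0.0002
R_4 = 0.1240/(97.2800*8.1210) = 0.0002
R_conv_out = 1/(28.8960*8.1210) = 0.0043
R_total = 0.0308 K/W
Q = 203.5280 / 0.0308 = 6618.3735 W

R_total = 0.0308 K/W, Q = 6618.3735 W


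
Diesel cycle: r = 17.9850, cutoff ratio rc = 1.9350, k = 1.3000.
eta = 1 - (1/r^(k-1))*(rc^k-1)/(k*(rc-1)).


r^(k-1) = 2.3794
rc^k = 2.3588
eta = 0.5302 = 53.0195%

53.0195%


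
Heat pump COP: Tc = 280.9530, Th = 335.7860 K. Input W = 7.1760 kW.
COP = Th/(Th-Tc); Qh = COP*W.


COP = 335.7860 / 54.8330 = 6.1238
Qh = 6.1238 * 7.1760 = 43.9443 kW

COP = 6.1238, Qh = 43.9443 kW


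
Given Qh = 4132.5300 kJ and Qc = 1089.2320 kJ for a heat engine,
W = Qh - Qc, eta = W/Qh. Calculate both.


W = 4132.5300 - 1089.2320 = 3043.2980 kJ
eta = 3043.2980 / 4132.5300 = 0.7364 = 73.6425%

W = 3043.2980 kJ, eta = 73.6425%


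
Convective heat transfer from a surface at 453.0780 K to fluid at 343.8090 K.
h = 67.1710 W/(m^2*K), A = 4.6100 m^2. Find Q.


dT = 109.2690 K
Q = 67.1710 * 4.6100 * 109.2690 = 33836.0539 W

33836.0539 W


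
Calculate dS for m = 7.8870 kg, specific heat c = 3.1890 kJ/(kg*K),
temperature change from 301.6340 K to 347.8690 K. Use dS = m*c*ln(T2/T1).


T2/T1 = 1.1533
ln(T2/T1) = 0.1426
dS = 7.8870 * 3.1890 * 0.1426 = 3.5869 kJ/K

3.5869 kJ/K


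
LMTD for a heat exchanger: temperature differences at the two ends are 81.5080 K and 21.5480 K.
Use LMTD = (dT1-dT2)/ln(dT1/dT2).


dT1/dT2 = 3.7826
ln(dT1/dT2) = 1.3304
LMTD = 59.9600 / 1.3304 = 45.0685 K

45.0685 K


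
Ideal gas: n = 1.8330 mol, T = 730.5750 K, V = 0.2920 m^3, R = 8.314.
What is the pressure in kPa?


P = nRT/V = 1.8330 * 8.314 * 730.5750 / 0.2920
= 11133.6430 / 0.2920 = 38128.9144 Pa = 38.1289 kPa

38.1289 kPa


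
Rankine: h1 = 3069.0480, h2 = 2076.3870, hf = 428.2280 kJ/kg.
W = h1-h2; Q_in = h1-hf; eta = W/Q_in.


W = 992.6610 kJ/kg
Q_in = 2640.8200 kJ/kg
eta = 0.3759 = 37.5891%

eta = 37.5891%


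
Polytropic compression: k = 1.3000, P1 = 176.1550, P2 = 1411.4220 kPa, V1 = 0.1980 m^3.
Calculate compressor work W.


(k-1)/k = 0.2308
(P2/P1)^exp = 1.6164
W = 4.3333 * 176.1550 * 0.1980 * (1.6164 - 1) = 93.1698 kJ

93.1698 kJ


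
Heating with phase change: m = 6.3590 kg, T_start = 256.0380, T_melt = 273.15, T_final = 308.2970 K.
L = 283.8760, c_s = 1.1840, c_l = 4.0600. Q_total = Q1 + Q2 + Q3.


Q1 (sensible, solid) = 6.3590 * 1.1840 * 17.1120 = 128.8372 kJ
Q2 (latent) = 6.3590 * 283.8760 = 1805.1675 kJ
Q3 (sensible, liquid) = 6.3590 * 4.0600 * 35.1470 = 907.4091 kJ
Q_total = 2841.4138 kJ

2841.4138 kJ


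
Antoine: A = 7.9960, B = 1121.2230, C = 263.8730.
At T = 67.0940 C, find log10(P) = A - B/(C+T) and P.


C+T = 330.9670
B/(C+T) = 3.3877
log10(P) = 7.9960 - 3.3877 = 4.6083
P = 10^4.6083 = 40577.1544 mmHg

40577.1544 mmHg


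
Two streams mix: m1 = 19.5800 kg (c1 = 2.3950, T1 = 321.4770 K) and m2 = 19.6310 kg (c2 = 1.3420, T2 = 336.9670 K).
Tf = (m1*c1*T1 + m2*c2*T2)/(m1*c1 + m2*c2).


num = 23952.7035
den = 73.2389
Tf = 327.0489 K

327.0489 K


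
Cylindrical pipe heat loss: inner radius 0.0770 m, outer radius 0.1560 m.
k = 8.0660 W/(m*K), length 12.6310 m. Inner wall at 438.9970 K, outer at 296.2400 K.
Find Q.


dT = 142.7570 K
ln(ro/ri) = 0.7061
Q = 2*pi*8.0660*12.6310*142.7570 / 0.7061 = 129430.7347 W

129430.7347 W


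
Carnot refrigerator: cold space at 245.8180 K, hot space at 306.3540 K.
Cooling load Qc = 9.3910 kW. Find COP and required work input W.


COP = 245.8180 / 60.5360 = 4.0607
W = 9.3910 / 4.0607 = 2.3127 kW

COP = 4.0607, W = 2.3127 kW


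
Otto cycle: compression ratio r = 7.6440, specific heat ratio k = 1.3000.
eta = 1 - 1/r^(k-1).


r^(k-1) = 1.8408
eta = 1 - 1/1.8408 = 0.4567 = 45.6745%

45.6745%


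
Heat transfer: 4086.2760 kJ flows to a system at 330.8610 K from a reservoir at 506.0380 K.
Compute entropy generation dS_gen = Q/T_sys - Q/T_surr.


dS_sys = 4086.2760/330.8610 = 12.3504 kJ/K
dS_surr = -4086.2760/506.0380 = -8.0750 kJ/K
dS_gen = 12.3504 - 8.0750 = 4.2754 kJ/K (irreversible)

dS_gen = 4.2754 kJ/K, irreversible


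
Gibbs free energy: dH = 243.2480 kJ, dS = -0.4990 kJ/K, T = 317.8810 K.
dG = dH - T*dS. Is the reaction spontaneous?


T*dS = 317.8810 * -0.4990 = -158.6226 kJ
dG = 243.2480 + 158.6226 = 401.8706 kJ (non-spontaneous)

dG = 401.8706 kJ, non-spontaneous


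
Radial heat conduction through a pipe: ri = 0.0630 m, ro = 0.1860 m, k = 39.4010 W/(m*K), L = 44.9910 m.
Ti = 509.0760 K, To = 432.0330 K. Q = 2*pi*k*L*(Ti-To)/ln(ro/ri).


dT = 77.0430 K
ln(ro/ri) = 1.0826
Q = 2*pi*39.4010*44.9910*77.0430 / 1.0826 = 792634.7876 W

792634.7876 W


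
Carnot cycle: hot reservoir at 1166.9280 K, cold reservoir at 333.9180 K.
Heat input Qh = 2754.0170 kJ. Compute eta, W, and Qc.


eta = 1 - 333.9180/1166.9280 = 0.7138
W = 0.7138 * 2754.0170 = 1965.9514 kJ
Qc = 2754.0170 - 1965.9514 = 788.0656 kJ

eta = 71.3849%, W = 1965.9514 kJ, Qc = 788.0656 kJ


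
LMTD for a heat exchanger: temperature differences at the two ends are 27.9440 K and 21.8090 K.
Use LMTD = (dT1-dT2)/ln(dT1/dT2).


dT1/dT2 = 1.2813
ln(dT1/dT2) = 0.2479
LMTD = 6.1350 / 0.2479 = 24.7499 K

24.7499 K


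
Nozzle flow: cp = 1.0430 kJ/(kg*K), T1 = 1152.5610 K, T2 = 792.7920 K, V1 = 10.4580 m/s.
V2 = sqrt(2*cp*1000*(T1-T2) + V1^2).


dT = 359.7690 K
2*cp*1000*dT = 750478.1340
V1^2 = 109.3698
V2 = sqrt(750587.5038) = 866.3645 m/s

866.3645 m/s


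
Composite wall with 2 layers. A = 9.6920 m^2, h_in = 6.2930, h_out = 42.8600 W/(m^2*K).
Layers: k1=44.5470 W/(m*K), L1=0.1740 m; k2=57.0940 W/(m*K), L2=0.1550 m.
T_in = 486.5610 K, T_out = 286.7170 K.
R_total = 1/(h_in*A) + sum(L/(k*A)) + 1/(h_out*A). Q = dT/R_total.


R_conv_in = 1/(6.2930*9.6920) = 0.0164
R_1 = 0.1740/(44.5470*9.6920) = 0.0004
R_2 = 0.1550/(57.0940*9.6920) = 0.0003
R_conv_out = 1/(42.8600*9.6920) = 0.0024
R_total = 0.0195 K/W
Q = 199.8440 / 0.0195 = 10255.7193 W

R_total = 0.0195 K/W, Q = 10255.7193 W


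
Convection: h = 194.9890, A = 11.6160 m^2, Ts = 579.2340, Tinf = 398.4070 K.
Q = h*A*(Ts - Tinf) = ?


dT = 180.8270 K
Q = 194.9890 * 11.6160 * 180.8270 = 409571.7489 W

409571.7489 W


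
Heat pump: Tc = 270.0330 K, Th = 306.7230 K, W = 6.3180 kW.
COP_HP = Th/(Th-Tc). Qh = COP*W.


COP = 306.7230 / 36.6900 = 8.3599
Qh = 8.3599 * 6.3180 = 52.8176 kW

COP = 8.3599, Qh = 52.8176 kW


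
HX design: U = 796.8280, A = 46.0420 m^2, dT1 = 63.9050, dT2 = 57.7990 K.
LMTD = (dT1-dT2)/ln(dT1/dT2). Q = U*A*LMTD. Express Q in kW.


LMTD = 60.8009 K
Q = 796.8280 * 46.0420 * 60.8009 = 2230636.6582 W = 2230.6367 kW

2230.6367 kW


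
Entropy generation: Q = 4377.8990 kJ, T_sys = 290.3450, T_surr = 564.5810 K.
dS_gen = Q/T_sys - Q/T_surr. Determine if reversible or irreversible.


dS_sys = 4377.8990/290.3450 = 15.0783 kJ/K
dS_surr = -4377.8990/564.5810 = -7.7542 kJ/K
dS_gen = 15.0783 - 7.7542 = 7.3240 kJ/K (irreversible)

dS_gen = 7.3240 kJ/K, irreversible


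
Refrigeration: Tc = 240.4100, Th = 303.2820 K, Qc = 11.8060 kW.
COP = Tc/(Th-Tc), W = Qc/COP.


COP = 240.4100 / 62.8720 = 3.8238
W = 11.8060 / 3.8238 = 3.0875 kW

COP = 3.8238, W = 3.0875 kW


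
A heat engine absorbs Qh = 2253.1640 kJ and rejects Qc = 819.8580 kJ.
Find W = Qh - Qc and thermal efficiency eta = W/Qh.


W = 2253.1640 - 819.8580 = 1433.3060 kJ
eta = 1433.3060 / 2253.1640 = 0.6361 = 63.6130%

W = 1433.3060 kJ, eta = 63.6130%


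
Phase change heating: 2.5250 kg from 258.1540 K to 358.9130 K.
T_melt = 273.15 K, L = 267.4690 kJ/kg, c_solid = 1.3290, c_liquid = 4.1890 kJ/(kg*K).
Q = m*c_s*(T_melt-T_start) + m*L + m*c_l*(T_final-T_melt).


Q1 (sensible, solid) = 2.5250 * 1.3290 * 14.9960 = 50.3225 kJ
Q2 (latent) = 2.5250 * 267.4690 = 675.3592 kJ
Q3 (sensible, liquid) = 2.5250 * 4.1890 * 85.7630 = 907.1345 kJ
Q_total = 1632.8162 kJ

1632.8162 kJ


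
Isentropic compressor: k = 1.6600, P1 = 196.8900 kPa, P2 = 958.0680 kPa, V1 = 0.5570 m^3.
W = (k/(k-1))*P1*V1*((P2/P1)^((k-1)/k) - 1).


(k-1)/k = 0.3976
(P2/P1)^exp = 1.8759
W = 2.5152 * 196.8900 * 0.5570 * (1.8759 - 1) = 241.6046 kJ

241.6046 kJ


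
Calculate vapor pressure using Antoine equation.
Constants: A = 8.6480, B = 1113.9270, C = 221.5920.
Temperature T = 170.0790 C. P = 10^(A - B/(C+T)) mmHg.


C+T = 391.6710
B/(C+T) = 2.8440
log10(P) = 8.6480 - 2.8440 = 5.8040
P = 10^5.8040 = 636740.5816 mmHg

636740.5816 mmHg


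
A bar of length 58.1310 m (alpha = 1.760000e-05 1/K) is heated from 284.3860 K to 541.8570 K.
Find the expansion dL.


dT = 257.4710 K
dL = 1.760000e-05 * 58.1310 * 257.4710 = 0.263420 m
L_final = 58.394420 m

dL = 0.263420 m


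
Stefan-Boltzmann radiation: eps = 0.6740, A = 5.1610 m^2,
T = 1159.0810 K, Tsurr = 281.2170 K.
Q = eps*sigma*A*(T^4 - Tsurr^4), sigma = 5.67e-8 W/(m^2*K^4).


T^4 = 1.8049e+12
Tsurr^4 = 6.2541e+09
Q = 0.6740 * 5.67e-8 * 5.1610 * 1.7987e+12 = 354751.7044 W

354751.7044 W


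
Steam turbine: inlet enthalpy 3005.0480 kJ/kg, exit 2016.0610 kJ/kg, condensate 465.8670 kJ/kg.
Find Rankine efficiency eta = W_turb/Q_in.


W = 988.9870 kJ/kg
Q_in = 2539.1810 kJ/kg
eta = 0.3895 = 38.9491%

eta = 38.9491%


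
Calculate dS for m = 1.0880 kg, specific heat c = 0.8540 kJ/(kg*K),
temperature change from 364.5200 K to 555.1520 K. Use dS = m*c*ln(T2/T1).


T2/T1 = 1.5230
ln(T2/T1) = 0.4207
dS = 1.0880 * 0.8540 * 0.4207 = 0.3909 kJ/K

0.3909 kJ/K


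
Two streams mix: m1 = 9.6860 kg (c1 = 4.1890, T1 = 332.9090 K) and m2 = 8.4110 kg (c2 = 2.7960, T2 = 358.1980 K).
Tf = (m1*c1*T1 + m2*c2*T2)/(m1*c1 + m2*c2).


num = 21931.4657
den = 64.0918
Tf = 342.1883 K

342.1883 K


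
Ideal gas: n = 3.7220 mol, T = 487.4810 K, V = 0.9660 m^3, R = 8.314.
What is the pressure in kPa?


P = nRT/V = 3.7220 * 8.314 * 487.4810 / 0.9660
= 15084.9572 / 0.9660 = 15615.8977 Pa = 15.6159 kPa

15.6159 kPa


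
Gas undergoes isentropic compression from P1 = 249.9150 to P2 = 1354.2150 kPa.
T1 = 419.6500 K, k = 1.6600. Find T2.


(k-1)/k = 0.3976
(P2/P1)^exp = 1.9579
T2 = 419.6500 * 1.9579 = 821.6312 K

821.6312 K


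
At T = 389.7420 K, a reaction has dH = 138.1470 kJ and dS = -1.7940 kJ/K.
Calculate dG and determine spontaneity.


T*dS = 389.7420 * -1.7940 = -699.1971 kJ
dG = 138.1470 + 699.1971 = 837.3441 kJ (non-spontaneous)

dG = 837.3441 kJ, non-spontaneous


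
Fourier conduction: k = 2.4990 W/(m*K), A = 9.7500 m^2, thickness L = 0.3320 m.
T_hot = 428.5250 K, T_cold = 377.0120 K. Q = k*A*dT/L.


dT = 51.5130 K
Q = 2.4990 * 9.7500 * 51.5130 / 0.3320 = 3780.5034 W

3780.5034 W


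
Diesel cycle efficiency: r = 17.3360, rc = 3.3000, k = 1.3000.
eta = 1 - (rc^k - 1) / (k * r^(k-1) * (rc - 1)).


r^(k-1) = 2.3533
rc^k = 4.7214
eta = 0.4711 = 47.1132%

47.1132%


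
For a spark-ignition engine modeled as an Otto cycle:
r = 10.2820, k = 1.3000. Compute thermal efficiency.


r^(k-1) = 2.0120
eta = 1 - 1/2.0120 = 0.5030 = 50.2977%

50.2977%


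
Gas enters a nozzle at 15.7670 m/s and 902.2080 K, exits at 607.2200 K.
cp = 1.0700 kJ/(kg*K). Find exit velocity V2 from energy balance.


dT = 294.9880 K
2*cp*1000*dT = 631274.3200
V1^2 = 248.5983
V2 = sqrt(631522.9183) = 794.6842 m/s

794.6842 m/s


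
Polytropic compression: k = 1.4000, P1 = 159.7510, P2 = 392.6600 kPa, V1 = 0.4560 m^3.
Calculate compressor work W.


(k-1)/k = 0.2857
(P2/P1)^exp = 1.2930
W = 3.5000 * 159.7510 * 0.4560 * (1.2930 - 1) = 74.6993 kJ

74.6993 kJ
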